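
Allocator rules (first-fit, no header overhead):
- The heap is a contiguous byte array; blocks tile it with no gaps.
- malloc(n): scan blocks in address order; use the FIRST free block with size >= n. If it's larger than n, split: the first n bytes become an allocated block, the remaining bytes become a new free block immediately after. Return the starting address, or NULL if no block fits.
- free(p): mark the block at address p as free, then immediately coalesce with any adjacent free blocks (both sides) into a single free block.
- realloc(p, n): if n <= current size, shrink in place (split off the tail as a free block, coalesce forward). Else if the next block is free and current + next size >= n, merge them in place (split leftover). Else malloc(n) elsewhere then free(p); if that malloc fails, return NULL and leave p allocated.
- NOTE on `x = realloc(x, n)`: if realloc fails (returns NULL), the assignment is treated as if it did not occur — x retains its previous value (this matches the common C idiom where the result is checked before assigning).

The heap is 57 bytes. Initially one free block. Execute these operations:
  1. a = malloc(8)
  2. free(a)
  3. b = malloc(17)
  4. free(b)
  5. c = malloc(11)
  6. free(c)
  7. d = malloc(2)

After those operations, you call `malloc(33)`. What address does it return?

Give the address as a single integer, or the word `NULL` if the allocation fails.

Op 1: a = malloc(8) -> a = 0; heap: [0-7 ALLOC][8-56 FREE]
Op 2: free(a) -> (freed a); heap: [0-56 FREE]
Op 3: b = malloc(17) -> b = 0; heap: [0-16 ALLOC][17-56 FREE]
Op 4: free(b) -> (freed b); heap: [0-56 FREE]
Op 5: c = malloc(11) -> c = 0; heap: [0-10 ALLOC][11-56 FREE]
Op 6: free(c) -> (freed c); heap: [0-56 FREE]
Op 7: d = malloc(2) -> d = 0; heap: [0-1 ALLOC][2-56 FREE]
malloc(33): first-fit scan over [0-1 ALLOC][2-56 FREE] -> 2

Answer: 2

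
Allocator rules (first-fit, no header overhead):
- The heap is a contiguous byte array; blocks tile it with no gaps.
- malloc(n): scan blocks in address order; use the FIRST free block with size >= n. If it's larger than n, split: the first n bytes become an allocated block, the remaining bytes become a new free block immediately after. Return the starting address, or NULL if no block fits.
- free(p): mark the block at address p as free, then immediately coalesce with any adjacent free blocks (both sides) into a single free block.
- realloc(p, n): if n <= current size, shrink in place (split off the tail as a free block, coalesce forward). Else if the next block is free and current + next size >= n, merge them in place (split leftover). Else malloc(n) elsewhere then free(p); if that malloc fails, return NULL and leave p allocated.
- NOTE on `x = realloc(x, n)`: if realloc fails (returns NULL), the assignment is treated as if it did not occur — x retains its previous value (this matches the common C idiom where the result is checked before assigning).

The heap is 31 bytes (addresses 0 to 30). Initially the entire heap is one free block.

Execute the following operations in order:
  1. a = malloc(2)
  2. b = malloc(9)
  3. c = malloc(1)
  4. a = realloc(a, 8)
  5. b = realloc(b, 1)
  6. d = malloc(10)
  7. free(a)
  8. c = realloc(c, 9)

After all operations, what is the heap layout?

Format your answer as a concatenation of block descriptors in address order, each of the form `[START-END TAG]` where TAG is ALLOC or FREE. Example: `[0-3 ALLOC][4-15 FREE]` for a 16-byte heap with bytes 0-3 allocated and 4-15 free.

Answer: [0-1 FREE][2-2 ALLOC][3-10 FREE][11-19 ALLOC][20-29 ALLOC][30-30 FREE]

Derivation:
Op 1: a = malloc(2) -> a = 0; heap: [0-1 ALLOC][2-30 FREE]
Op 2: b = malloc(9) -> b = 2; heap: [0-1 ALLOC][2-10 ALLOC][11-30 FREE]
Op 3: c = malloc(1) -> c = 11; heap: [0-1 ALLOC][2-10 ALLOC][11-11 ALLOC][12-30 FREE]
Op 4: a = realloc(a, 8) -> a = 12; heap: [0-1 FREE][2-10 ALLOC][11-11 ALLOC][12-19 ALLOC][20-30 FREE]
Op 5: b = realloc(b, 1) -> b = 2; heap: [0-1 FREE][2-2 ALLOC][3-10 FREE][11-11 ALLOC][12-19 ALLOC][20-30 FREE]
Op 6: d = malloc(10) -> d = 20; heap: [0-1 FREE][2-2 ALLOC][3-10 FREE][11-11 ALLOC][12-19 ALLOC][20-29 ALLOC][30-30 FREE]
Op 7: free(a) -> (freed a); heap: [0-1 FREE][2-2 ALLOC][3-10 FREE][11-11 ALLOC][12-19 FREE][20-29 ALLOC][30-30 FREE]
Op 8: c = realloc(c, 9) -> c = 11; heap: [0-1 FREE][2-2 ALLOC][3-10 FREE][11-19 ALLOC][20-29 ALLOC][30-30 FREE]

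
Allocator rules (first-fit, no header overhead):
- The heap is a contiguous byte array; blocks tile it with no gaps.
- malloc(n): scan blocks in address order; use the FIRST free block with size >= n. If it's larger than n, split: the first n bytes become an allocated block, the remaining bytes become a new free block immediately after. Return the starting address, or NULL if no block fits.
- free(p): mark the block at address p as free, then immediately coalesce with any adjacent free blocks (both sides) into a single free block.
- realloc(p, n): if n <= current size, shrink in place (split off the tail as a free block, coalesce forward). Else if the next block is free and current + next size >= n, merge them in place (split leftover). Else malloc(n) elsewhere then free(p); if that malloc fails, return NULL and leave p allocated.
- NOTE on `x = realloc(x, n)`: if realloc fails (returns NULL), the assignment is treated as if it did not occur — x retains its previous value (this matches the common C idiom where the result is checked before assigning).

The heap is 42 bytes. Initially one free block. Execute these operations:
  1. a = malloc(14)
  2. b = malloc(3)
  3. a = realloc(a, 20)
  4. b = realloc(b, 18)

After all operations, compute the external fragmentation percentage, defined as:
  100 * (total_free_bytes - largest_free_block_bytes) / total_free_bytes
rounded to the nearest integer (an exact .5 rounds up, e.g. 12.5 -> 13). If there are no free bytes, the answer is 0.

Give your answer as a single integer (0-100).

Answer: 26

Derivation:
Op 1: a = malloc(14) -> a = 0; heap: [0-13 ALLOC][14-41 FREE]
Op 2: b = malloc(3) -> b = 14; heap: [0-13 ALLOC][14-16 ALLOC][17-41 FREE]
Op 3: a = realloc(a, 20) -> a = 17; heap: [0-13 FREE][14-16 ALLOC][17-36 ALLOC][37-41 FREE]
Op 4: b = realloc(b, 18) -> NULL (b unchanged); heap: [0-13 FREE][14-16 ALLOC][17-36 ALLOC][37-41 FREE]
Free blocks: [14 5] total_free=19 largest=14 -> 100*(19-14)/19 = 500/19 ≈ 26.316 -> rounds to 26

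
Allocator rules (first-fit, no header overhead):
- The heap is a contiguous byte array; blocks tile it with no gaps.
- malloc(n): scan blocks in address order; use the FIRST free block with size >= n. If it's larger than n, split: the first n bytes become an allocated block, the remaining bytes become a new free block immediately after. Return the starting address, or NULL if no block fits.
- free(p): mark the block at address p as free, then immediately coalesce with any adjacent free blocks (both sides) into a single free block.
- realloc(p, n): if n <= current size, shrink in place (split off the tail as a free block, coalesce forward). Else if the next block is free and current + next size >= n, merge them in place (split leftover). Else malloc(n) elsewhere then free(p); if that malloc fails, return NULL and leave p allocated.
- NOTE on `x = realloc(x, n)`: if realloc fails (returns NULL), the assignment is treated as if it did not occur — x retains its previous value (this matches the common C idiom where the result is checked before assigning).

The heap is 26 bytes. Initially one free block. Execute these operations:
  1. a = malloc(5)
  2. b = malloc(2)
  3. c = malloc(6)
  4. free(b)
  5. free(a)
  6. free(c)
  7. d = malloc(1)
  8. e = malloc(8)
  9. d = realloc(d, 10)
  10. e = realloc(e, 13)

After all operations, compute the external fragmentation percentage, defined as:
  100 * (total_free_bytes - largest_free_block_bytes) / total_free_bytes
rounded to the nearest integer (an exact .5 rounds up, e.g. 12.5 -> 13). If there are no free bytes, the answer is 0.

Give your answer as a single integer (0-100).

Answer: 13

Derivation:
Op 1: a = malloc(5) -> a = 0; heap: [0-4 ALLOC][5-25 FREE]
Op 2: b = malloc(2) -> b = 5; heap: [0-4 ALLOC][5-6 ALLOC][7-25 FREE]
Op 3: c = malloc(6) -> c = 7; heap: [0-4 ALLOC][5-6 ALLOC][7-12 ALLOC][13-25 FREE]
Op 4: free(b) -> (freed b); heap: [0-4 ALLOC][5-6 FREE][7-12 ALLOC][13-25 FREE]
Op 5: free(a) -> (freed a); heap: [0-6 FREE][7-12 ALLOC][13-25 FREE]
Op 6: free(c) -> (freed c); heap: [0-25 FREE]
Op 7: d = malloc(1) -> d = 0; heap: [0-0 ALLOC][1-25 FREE]
Op 8: e = malloc(8) -> e = 1; heap: [0-0 ALLOC][1-8 ALLOC][9-25 FREE]
Op 9: d = realloc(d, 10) -> d = 9; heap: [0-0 FREE][1-8 ALLOC][9-18 ALLOC][19-25 FREE]
Op 10: e = realloc(e, 13) -> NULL (e unchanged); heap: [0-0 FREE][1-8 ALLOC][9-18 ALLOC][19-25 FREE]
Free blocks: [1 7] total_free=8 largest=7 -> 100*(8-7)/8 = 100/8 = 12.5 -> rounds to 13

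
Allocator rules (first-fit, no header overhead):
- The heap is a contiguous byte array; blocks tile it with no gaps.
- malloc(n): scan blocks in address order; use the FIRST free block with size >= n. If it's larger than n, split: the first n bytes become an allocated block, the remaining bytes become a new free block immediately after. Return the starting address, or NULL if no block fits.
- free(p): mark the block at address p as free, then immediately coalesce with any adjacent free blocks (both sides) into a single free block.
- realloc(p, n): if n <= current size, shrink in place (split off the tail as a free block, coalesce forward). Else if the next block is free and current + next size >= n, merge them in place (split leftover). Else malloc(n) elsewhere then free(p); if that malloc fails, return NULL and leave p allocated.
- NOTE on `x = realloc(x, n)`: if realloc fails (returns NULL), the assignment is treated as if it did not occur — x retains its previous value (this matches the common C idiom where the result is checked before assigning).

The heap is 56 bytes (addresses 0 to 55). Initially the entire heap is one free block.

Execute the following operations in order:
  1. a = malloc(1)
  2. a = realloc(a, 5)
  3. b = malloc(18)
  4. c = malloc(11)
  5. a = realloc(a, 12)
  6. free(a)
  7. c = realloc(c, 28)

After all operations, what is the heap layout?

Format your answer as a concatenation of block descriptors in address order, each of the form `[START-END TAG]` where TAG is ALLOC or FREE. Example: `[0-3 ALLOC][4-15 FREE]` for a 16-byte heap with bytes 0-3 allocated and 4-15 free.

Op 1: a = malloc(1) -> a = 0; heap: [0-0 ALLOC][1-55 FREE]
Op 2: a = realloc(a, 5) -> a = 0; heap: [0-4 ALLOC][5-55 FREE]
Op 3: b = malloc(18) -> b = 5; heap: [0-4 ALLOC][5-22 ALLOC][23-55 FREE]
Op 4: c = malloc(11) -> c = 23; heap: [0-4 ALLOC][5-22 ALLOC][23-33 ALLOC][34-55 FREE]
Op 5: a = realloc(a, 12) -> a = 34; heap: [0-4 FREE][5-22 ALLOC][23-33 ALLOC][34-45 ALLOC][46-55 FREE]
Op 6: free(a) -> (freed a); heap: [0-4 FREE][5-22 ALLOC][23-33 ALLOC][34-55 FREE]
Op 7: c = realloc(c, 28) -> c = 23; heap: [0-4 FREE][5-22 ALLOC][23-50 ALLOC][51-55 FREE]

Answer: [0-4 FREE][5-22 ALLOC][23-50 ALLOC][51-55 FREE]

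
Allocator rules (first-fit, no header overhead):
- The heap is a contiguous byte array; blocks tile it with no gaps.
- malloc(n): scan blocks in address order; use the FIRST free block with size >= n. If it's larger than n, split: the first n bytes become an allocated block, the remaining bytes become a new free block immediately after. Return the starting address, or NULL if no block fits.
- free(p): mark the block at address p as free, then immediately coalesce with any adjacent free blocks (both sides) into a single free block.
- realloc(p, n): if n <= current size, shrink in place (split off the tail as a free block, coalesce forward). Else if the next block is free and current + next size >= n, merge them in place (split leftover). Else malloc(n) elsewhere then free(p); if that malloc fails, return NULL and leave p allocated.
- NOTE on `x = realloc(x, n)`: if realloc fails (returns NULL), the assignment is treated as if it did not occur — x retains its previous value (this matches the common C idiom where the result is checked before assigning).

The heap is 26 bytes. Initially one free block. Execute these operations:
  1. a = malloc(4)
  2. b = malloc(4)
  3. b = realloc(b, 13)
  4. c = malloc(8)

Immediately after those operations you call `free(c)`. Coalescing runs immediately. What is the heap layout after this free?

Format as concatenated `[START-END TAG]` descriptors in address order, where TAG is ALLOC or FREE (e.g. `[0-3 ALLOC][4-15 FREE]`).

Op 1: a = malloc(4) -> a = 0; heap: [0-3 ALLOC][4-25 FREE]
Op 2: b = malloc(4) -> b = 4; heap: [0-3 ALLOC][4-7 ALLOC][8-25 FREE]
Op 3: b = realloc(b, 13) -> b = 4; heap: [0-3 ALLOC][4-16 ALLOC][17-25 FREE]
Op 4: c = malloc(8) -> c = 17; heap: [0-3 ALLOC][4-16 ALLOC][17-24 ALLOC][25-25 FREE]
free(c): c = 17 -> block [17-24 ALLOC]; mark free, coalesce with adjacent free neighbors -> [0-3 ALLOC][4-16 ALLOC][17-25 FREE]

Answer: [0-3 ALLOC][4-16 ALLOC][17-25 FREE]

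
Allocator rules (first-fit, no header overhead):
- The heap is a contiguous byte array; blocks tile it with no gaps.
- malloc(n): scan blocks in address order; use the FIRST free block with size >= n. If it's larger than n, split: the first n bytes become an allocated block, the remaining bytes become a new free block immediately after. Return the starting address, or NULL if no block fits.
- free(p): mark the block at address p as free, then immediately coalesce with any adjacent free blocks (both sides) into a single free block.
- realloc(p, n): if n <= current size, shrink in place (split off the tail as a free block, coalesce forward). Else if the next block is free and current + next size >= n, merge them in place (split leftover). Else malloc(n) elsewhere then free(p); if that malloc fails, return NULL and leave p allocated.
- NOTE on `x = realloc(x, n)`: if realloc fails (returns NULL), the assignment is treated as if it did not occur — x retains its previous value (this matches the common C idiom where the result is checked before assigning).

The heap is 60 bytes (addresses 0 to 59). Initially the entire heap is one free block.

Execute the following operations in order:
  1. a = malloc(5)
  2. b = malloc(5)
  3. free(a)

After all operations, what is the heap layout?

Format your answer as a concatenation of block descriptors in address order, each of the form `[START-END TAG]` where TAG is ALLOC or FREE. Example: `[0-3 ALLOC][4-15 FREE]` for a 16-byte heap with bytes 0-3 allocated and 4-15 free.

Answer: [0-4 FREE][5-9 ALLOC][10-59 FREE]

Derivation:
Op 1: a = malloc(5) -> a = 0; heap: [0-4 ALLOC][5-59 FREE]
Op 2: b = malloc(5) -> b = 5; heap: [0-4 ALLOC][5-9 ALLOC][10-59 FREE]
Op 3: free(a) -> (freed a); heap: [0-4 FREE][5-9 ALLOC][10-59 FREE]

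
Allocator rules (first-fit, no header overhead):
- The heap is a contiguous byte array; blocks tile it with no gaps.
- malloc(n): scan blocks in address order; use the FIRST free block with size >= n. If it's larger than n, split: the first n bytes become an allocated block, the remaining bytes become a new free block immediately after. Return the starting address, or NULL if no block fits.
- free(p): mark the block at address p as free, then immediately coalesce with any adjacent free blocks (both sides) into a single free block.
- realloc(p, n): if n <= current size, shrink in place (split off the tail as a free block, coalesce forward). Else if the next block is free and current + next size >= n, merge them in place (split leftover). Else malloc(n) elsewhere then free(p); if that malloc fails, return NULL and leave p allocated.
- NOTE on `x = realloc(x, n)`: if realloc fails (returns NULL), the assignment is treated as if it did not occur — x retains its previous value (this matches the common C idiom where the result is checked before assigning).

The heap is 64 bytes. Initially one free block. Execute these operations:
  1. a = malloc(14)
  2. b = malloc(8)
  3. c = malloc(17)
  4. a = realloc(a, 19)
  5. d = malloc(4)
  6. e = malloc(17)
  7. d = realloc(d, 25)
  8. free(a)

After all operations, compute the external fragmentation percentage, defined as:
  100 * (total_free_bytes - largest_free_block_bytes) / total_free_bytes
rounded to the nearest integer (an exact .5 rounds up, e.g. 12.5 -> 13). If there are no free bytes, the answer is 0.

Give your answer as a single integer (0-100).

Op 1: a = malloc(14) -> a = 0; heap: [0-13 ALLOC][14-63 FREE]
Op 2: b = malloc(8) -> b = 14; heap: [0-13 ALLOC][14-21 ALLOC][22-63 FREE]
Op 3: c = malloc(17) -> c = 22; heap: [0-13 ALLOC][14-21 ALLOC][22-38 ALLOC][39-63 FREE]
Op 4: a = realloc(a, 19) -> a = 39; heap: [0-13 FREE][14-21 ALLOC][22-38 ALLOC][39-57 ALLOC][58-63 FREE]
Op 5: d = malloc(4) -> d = 0; heap: [0-3 ALLOC][4-13 FREE][14-21 ALLOC][22-38 ALLOC][39-57 ALLOC][58-63 FREE]
Op 6: e = malloc(17) -> e = NULL; heap: [0-3 ALLOC][4-13 FREE][14-21 ALLOC][22-38 ALLOC][39-57 ALLOC][58-63 FREE]
Op 7: d = realloc(d, 25) -> NULL (d unchanged); heap: [0-3 ALLOC][4-13 FREE][14-21 ALLOC][22-38 ALLOC][39-57 ALLOC][58-63 FREE]
Op 8: free(a) -> (freed a); heap: [0-3 ALLOC][4-13 FREE][14-21 ALLOC][22-38 ALLOC][39-63 FREE]
Free blocks: [10 25] total_free=35 largest=25 -> 100*(35-25)/35 = 1000/35 ≈ 28.571 -> rounds to 29

Answer: 29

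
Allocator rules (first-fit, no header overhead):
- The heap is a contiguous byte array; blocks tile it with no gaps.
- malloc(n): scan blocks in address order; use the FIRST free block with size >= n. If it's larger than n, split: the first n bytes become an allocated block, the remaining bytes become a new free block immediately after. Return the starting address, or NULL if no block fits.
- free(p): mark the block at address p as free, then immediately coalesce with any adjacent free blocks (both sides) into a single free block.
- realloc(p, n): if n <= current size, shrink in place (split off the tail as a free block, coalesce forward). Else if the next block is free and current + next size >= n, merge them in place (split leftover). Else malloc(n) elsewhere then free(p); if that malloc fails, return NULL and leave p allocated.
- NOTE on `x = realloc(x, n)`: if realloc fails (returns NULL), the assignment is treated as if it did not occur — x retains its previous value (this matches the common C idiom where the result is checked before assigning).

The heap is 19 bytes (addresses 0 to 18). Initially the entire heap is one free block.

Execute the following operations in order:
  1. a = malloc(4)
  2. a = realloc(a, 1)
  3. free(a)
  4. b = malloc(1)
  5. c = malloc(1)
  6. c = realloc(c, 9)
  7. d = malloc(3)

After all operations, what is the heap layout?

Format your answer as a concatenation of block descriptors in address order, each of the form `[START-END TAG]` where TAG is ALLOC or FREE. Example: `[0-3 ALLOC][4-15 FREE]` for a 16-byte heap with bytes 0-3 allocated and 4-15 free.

Answer: [0-0 ALLOC][1-9 ALLOC][10-12 ALLOC][13-18 FREE]

Derivation:
Op 1: a = malloc(4) -> a = 0; heap: [0-3 ALLOC][4-18 FREE]
Op 2: a = realloc(a, 1) -> a = 0; heap: [0-0 ALLOC][1-18 FREE]
Op 3: free(a) -> (freed a); heap: [0-18 FREE]
Op 4: b = malloc(1) -> b = 0; heap: [0-0 ALLOC][1-18 FREE]
Op 5: c = malloc(1) -> c = 1; heap: [0-0 ALLOC][1-1 ALLOC][2-18 FREE]
Op 6: c = realloc(c, 9) -> c = 1; heap: [0-0 ALLOC][1-9 ALLOC][10-18 FREE]
Op 7: d = malloc(3) -> d = 10; heap: [0-0 ALLOC][1-9 ALLOC][10-12 ALLOC][13-18 FREE]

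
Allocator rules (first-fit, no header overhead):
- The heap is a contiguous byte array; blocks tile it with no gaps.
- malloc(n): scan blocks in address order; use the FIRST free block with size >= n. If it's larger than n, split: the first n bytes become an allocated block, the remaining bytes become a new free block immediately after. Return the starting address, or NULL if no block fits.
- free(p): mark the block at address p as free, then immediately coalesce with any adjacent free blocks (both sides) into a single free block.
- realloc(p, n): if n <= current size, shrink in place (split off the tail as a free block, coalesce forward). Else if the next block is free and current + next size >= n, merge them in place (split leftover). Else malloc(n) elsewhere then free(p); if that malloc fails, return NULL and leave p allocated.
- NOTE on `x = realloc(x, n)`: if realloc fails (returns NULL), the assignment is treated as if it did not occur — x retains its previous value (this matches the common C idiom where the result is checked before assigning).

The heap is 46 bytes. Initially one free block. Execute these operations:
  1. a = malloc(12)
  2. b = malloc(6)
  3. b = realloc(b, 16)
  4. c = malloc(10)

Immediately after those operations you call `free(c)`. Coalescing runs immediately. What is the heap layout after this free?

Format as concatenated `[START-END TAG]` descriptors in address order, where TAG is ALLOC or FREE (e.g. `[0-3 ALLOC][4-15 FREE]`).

Answer: [0-11 ALLOC][12-27 ALLOC][28-45 FREE]

Derivation:
Op 1: a = malloc(12) -> a = 0; heap: [0-11 ALLOC][12-45 FREE]
Op 2: b = malloc(6) -> b = 12; heap: [0-11 ALLOC][12-17 ALLOC][18-45 FREE]
Op 3: b = realloc(b, 16) -> b = 12; heap: [0-11 ALLOC][12-27 ALLOC][28-45 FREE]
Op 4: c = malloc(10) -> c = 28; heap: [0-11 ALLOC][12-27 ALLOC][28-37 ALLOC][38-45 FREE]
free(c): c = 28 -> block [28-37 ALLOC]; mark free, coalesce with adjacent free neighbors -> [0-11 ALLOC][12-27 ALLOC][28-45 FREE]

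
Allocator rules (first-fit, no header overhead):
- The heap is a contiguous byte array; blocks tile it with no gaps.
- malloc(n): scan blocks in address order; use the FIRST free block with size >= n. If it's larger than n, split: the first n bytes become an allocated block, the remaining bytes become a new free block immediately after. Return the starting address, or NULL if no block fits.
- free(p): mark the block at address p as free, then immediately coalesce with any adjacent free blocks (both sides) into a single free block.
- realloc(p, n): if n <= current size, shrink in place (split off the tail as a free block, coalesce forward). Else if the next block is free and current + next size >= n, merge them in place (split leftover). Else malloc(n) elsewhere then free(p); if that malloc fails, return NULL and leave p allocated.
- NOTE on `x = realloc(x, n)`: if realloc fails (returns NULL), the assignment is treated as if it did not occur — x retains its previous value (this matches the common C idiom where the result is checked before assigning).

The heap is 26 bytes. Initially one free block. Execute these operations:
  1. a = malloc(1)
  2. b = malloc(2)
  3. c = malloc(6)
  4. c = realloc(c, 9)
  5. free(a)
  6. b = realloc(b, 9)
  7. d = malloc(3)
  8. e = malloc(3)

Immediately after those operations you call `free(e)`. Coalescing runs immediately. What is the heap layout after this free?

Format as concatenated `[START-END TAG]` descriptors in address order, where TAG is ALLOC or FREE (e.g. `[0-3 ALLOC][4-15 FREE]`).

Answer: [0-2 ALLOC][3-11 ALLOC][12-20 ALLOC][21-25 FREE]

Derivation:
Op 1: a = malloc(1) -> a = 0; heap: [0-0 ALLOC][1-25 FREE]
Op 2: b = malloc(2) -> b = 1; heap: [0-0 ALLOC][1-2 ALLOC][3-25 FREE]
Op 3: c = malloc(6) -> c = 3; heap: [0-0 ALLOC][1-2 ALLOC][3-8 ALLOC][9-25 FREE]
Op 4: c = realloc(c, 9) -> c = 3; heap: [0-0 ALLOC][1-2 ALLOC][3-11 ALLOC][12-25 FREE]
Op 5: free(a) -> (freed a); heap: [0-0 FREE][1-2 ALLOC][3-11 ALLOC][12-25 FREE]
Op 6: b = realloc(b, 9) -> b = 12; heap: [0-2 FREE][3-11 ALLOC][12-20 ALLOC][21-25 FREE]
Op 7: d = malloc(3) -> d = 0; heap: [0-2 ALLOC][3-11 ALLOC][12-20 ALLOC][21-25 FREE]
Op 8: e = malloc(3) -> e = 21; heap: [0-2 ALLOC][3-11 ALLOC][12-20 ALLOC][21-23 ALLOC][24-25 FREE]
free(e): e = 21 -> block [21-23 ALLOC]; mark free, coalesce with adjacent free neighbors -> [0-2 ALLOC][3-11 ALLOC][12-20 ALLOC][21-25 FREE]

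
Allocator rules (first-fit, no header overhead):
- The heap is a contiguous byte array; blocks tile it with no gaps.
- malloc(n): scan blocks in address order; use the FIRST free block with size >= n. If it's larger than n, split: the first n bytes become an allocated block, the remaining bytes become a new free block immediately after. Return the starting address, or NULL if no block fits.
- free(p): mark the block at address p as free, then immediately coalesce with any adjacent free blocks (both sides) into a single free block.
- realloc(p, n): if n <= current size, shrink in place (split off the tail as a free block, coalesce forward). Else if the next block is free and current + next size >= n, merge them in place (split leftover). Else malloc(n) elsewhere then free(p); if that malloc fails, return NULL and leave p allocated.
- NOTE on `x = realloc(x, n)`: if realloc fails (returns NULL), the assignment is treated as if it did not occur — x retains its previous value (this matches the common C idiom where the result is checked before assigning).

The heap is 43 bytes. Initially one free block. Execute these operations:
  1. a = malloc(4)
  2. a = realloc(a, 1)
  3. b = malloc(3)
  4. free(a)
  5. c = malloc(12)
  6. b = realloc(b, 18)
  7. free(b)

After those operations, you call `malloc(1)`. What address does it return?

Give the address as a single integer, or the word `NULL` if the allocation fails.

Op 1: a = malloc(4) -> a = 0; heap: [0-3 ALLOC][4-42 FREE]
Op 2: a = realloc(a, 1) -> a = 0; heap: [0-0 ALLOC][1-42 FREE]
Op 3: b = malloc(3) -> b = 1; heap: [0-0 ALLOC][1-3 ALLOC][4-42 FREE]
Op 4: free(a) -> (freed a); heap: [0-0 FREE][1-3 ALLOC][4-42 FREE]
Op 5: c = malloc(12) -> c = 4; heap: [0-0 FREE][1-3 ALLOC][4-15 ALLOC][16-42 FREE]
Op 6: b = realloc(b, 18) -> b = 16; heap: [0-3 FREE][4-15 ALLOC][16-33 ALLOC][34-42 FREE]
Op 7: free(b) -> (freed b); heap: [0-3 FREE][4-15 ALLOC][16-42 FREE]
malloc(1): first-fit scan over [0-3 FREE][4-15 ALLOC][16-42 FREE] -> 0

Answer: 0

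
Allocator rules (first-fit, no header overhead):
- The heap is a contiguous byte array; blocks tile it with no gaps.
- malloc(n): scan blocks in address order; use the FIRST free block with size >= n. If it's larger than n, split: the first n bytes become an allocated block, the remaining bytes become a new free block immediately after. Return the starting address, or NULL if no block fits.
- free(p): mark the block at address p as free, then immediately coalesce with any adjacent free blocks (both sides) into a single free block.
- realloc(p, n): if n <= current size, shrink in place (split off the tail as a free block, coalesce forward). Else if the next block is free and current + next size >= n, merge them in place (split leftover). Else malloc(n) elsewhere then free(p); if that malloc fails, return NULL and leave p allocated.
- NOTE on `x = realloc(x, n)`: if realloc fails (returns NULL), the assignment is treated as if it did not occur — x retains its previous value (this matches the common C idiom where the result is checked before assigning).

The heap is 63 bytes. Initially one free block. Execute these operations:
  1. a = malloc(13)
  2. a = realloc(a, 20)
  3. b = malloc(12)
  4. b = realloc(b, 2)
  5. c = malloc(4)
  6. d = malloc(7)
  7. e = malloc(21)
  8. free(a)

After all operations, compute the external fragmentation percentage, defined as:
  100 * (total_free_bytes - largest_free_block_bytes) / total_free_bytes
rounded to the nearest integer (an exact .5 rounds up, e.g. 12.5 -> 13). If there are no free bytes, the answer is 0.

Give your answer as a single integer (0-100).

Answer: 31

Derivation:
Op 1: a = malloc(13) -> a = 0; heap: [0-12 ALLOC][13-62 FREE]
Op 2: a = realloc(a, 20) -> a = 0; heap: [0-19 ALLOC][20-62 FREE]
Op 3: b = malloc(12) -> b = 20; heap: [0-19 ALLOC][20-31 ALLOC][32-62 FREE]
Op 4: b = realloc(b, 2) -> b = 20; heap: [0-19 ALLOC][20-21 ALLOC][22-62 FREE]
Op 5: c = malloc(4) -> c = 22; heap: [0-19 ALLOC][20-21 ALLOC][22-25 ALLOC][26-62 FREE]
Op 6: d = malloc(7) -> d = 26; heap: [0-19 ALLOC][20-21 ALLOC][22-25 ALLOC][26-32 ALLOC][33-62 FREE]
Op 7: e = malloc(21) -> e = 33; heap: [0-19 ALLOC][20-21 ALLOC][22-25 ALLOC][26-32 ALLOC][33-53 ALLOC][54-62 FREE]
Op 8: free(a) -> (freed a); heap: [0-19 FREE][20-21 ALLOC][22-25 ALLOC][26-32 ALLOC][33-53 ALLOC][54-62 FREE]
Free blocks: [20 9] total_free=29 largest=20 -> 100*(29-20)/29 = 900/29 ≈ 31.034 -> rounds to 31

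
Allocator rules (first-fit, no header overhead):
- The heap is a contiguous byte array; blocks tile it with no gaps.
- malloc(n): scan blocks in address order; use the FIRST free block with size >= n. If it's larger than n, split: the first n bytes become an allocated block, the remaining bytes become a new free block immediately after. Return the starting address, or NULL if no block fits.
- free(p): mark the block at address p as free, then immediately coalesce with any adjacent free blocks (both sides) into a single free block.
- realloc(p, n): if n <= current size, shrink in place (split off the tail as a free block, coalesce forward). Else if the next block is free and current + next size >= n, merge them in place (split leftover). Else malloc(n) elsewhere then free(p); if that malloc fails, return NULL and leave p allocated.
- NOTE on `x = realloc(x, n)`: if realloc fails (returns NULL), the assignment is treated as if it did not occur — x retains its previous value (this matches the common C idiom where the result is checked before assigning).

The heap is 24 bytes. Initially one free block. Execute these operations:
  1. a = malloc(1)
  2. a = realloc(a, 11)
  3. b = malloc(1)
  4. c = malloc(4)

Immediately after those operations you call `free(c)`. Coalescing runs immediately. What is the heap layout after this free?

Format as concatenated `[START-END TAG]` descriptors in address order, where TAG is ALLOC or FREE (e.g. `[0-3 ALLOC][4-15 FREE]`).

Answer: [0-10 ALLOC][11-11 ALLOC][12-23 FREE]

Derivation:
Op 1: a = malloc(1) -> a = 0; heap: [0-0 ALLOC][1-23 FREE]
Op 2: a = realloc(a, 11) -> a = 0; heap: [0-10 ALLOC][11-23 FREE]
Op 3: b = malloc(1) -> b = 11; heap: [0-10 ALLOC][11-11 ALLOC][12-23 FREE]
Op 4: c = malloc(4) -> c = 12; heap: [0-10 ALLOC][11-11 ALLOC][12-15 ALLOC][16-23 FREE]
free(c): c = 12 -> block [12-15 ALLOC]; mark free, coalesce with adjacent free neighbors -> [0-10 ALLOC][11-11 ALLOC][12-23 FREE]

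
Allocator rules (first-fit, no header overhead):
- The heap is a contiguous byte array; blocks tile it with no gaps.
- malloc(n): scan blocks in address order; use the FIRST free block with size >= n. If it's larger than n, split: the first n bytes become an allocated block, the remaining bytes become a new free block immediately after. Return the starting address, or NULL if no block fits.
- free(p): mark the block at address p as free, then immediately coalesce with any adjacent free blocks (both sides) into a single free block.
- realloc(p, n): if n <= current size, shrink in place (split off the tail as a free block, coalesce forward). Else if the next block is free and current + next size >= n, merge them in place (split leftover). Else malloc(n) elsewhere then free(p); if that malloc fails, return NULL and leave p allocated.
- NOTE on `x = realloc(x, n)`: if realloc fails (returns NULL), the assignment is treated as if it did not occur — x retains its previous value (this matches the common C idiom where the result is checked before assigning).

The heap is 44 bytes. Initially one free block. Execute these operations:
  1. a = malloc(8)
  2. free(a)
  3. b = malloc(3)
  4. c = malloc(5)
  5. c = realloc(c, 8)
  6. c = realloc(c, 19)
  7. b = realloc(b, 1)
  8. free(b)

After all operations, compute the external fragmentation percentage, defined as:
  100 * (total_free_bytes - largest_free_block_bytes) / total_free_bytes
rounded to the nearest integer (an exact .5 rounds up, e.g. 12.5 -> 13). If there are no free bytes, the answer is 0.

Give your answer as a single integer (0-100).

Op 1: a = malloc(8) -> a = 0; heap: [0-7 ALLOC][8-43 FREE]
Op 2: free(a) -> (freed a); heap: [0-43 FREE]
Op 3: b = malloc(3) -> b = 0; heap: [0-2 ALLOC][3-43 FREE]
Op 4: c = malloc(5) -> c = 3; heap: [0-2 ALLOC][3-7 ALLOC][8-43 FREE]
Op 5: c = realloc(c, 8) -> c = 3; heap: [0-2 ALLOC][3-10 ALLOC][11-43 FREE]
Op 6: c = realloc(c, 19) -> c = 3; heap: [0-2 ALLOC][3-21 ALLOC][22-43 FREE]
Op 7: b = realloc(b, 1) -> b = 0; heap: [0-0 ALLOC][1-2 FREE][3-21 ALLOC][22-43 FREE]
Op 8: free(b) -> (freed b); heap: [0-2 FREE][3-21 ALLOC][22-43 FREE]
Free blocks: [3 22] total_free=25 largest=22 -> 100*(25-22)/25 = 300/25 = 12

Answer: 12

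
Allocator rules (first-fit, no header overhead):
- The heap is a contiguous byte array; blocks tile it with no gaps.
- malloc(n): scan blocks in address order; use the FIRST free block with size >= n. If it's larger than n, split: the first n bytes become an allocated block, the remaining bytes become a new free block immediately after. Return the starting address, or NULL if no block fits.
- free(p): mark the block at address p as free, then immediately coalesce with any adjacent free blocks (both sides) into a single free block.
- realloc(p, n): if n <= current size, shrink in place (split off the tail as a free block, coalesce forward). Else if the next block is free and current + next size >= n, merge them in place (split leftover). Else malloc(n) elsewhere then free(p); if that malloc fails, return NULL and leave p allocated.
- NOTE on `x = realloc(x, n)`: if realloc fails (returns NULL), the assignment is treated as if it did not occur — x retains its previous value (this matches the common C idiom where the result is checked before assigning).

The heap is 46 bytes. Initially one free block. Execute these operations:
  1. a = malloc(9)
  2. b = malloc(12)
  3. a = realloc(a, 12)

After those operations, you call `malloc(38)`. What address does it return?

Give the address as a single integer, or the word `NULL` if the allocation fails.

Op 1: a = malloc(9) -> a = 0; heap: [0-8 ALLOC][9-45 FREE]
Op 2: b = malloc(12) -> b = 9; heap: [0-8 ALLOC][9-20 ALLOC][21-45 FREE]
Op 3: a = realloc(a, 12) -> a = 21; heap: [0-8 FREE][9-20 ALLOC][21-32 ALLOC][33-45 FREE]
malloc(38): first-fit scan over [0-8 FREE][9-20 ALLOC][21-32 ALLOC][33-45 FREE] -> NULL

Answer: NULL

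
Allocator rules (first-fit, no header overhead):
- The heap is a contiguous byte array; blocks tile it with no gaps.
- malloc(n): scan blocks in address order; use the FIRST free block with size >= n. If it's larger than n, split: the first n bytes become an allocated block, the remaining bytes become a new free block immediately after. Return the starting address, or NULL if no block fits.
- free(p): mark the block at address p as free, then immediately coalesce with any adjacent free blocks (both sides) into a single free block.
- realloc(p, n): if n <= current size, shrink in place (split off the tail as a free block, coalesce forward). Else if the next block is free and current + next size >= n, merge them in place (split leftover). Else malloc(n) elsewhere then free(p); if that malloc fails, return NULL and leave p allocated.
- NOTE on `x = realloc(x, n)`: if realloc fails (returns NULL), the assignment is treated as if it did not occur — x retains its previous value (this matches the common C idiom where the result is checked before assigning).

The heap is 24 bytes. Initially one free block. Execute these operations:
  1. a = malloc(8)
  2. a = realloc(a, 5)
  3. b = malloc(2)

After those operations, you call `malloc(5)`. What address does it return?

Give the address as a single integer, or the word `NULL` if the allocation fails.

Op 1: a = malloc(8) -> a = 0; heap: [0-7 ALLOC][8-23 FREE]
Op 2: a = realloc(a, 5) -> a = 0; heap: [0-4 ALLOC][5-23 FREE]
Op 3: b = malloc(2) -> b = 5; heap: [0-4 ALLOC][5-6 ALLOC][7-23 FREE]
malloc(5): first-fit scan over [0-4 ALLOC][5-6 ALLOC][7-23 FREE] -> 7

Answer: 7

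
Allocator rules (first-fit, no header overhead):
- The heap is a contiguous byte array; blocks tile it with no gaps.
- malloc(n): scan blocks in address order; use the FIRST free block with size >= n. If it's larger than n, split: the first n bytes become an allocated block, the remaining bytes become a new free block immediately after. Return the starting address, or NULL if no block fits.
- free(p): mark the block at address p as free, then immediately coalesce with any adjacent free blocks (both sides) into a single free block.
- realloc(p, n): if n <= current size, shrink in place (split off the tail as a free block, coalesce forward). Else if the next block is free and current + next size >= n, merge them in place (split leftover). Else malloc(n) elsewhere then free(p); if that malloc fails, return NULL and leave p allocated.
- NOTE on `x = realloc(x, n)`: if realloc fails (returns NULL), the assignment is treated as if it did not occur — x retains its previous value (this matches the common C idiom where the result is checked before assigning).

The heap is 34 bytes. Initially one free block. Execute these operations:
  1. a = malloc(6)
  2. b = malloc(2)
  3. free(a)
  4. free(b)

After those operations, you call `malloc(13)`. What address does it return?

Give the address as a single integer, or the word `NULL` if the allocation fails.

Answer: 0

Derivation:
Op 1: a = malloc(6) -> a = 0; heap: [0-5 ALLOC][6-33 FREE]
Op 2: b = malloc(2) -> b = 6; heap: [0-5 ALLOC][6-7 ALLOC][8-33 FREE]
Op 3: free(a) -> (freed a); heap: [0-5 FREE][6-7 ALLOC][8-33 FREE]
Op 4: free(b) -> (freed b); heap: [0-33 FREE]
malloc(13): first-fit scan over [0-33 FREE] -> 0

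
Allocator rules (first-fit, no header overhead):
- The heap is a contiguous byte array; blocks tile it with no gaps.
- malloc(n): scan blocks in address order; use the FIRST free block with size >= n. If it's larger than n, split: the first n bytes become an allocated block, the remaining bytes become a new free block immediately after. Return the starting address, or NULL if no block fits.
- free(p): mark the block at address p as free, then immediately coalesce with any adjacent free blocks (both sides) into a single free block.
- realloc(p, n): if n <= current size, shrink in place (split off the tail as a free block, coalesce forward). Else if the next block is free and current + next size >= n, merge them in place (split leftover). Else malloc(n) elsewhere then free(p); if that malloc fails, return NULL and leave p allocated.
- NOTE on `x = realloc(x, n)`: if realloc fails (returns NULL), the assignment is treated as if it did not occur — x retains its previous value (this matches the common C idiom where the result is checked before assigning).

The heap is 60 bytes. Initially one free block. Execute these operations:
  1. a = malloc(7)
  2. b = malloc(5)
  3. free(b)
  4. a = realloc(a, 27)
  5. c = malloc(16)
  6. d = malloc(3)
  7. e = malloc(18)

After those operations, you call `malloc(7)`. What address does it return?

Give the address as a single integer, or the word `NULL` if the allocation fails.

Op 1: a = malloc(7) -> a = 0; heap: [0-6 ALLOC][7-59 FREE]
Op 2: b = malloc(5) -> b = 7; heap: [0-6 ALLOC][7-11 ALLOC][12-59 FREE]
Op 3: free(b) -> (freed b); heap: [0-6 ALLOC][7-59 FREE]
Op 4: a = realloc(a, 27) -> a = 0; heap: [0-26 ALLOC][27-59 FREE]
Op 5: c = malloc(16) -> c = 27; heap: [0-26 ALLOC][27-42 ALLOC][43-59 FREE]
Op 6: d = malloc(3) -> d = 43; heap: [0-26 ALLOC][27-42 ALLOC][43-45 ALLOC][46-59 FREE]
Op 7: e = malloc(18) -> e = NULL; heap: [0-26 ALLOC][27-42 ALLOC][43-45 ALLOC][46-59 FREE]
malloc(7): first-fit scan over [0-26 ALLOC][27-42 ALLOC][43-45 ALLOC][46-59 FREE] -> 46

Answer: 46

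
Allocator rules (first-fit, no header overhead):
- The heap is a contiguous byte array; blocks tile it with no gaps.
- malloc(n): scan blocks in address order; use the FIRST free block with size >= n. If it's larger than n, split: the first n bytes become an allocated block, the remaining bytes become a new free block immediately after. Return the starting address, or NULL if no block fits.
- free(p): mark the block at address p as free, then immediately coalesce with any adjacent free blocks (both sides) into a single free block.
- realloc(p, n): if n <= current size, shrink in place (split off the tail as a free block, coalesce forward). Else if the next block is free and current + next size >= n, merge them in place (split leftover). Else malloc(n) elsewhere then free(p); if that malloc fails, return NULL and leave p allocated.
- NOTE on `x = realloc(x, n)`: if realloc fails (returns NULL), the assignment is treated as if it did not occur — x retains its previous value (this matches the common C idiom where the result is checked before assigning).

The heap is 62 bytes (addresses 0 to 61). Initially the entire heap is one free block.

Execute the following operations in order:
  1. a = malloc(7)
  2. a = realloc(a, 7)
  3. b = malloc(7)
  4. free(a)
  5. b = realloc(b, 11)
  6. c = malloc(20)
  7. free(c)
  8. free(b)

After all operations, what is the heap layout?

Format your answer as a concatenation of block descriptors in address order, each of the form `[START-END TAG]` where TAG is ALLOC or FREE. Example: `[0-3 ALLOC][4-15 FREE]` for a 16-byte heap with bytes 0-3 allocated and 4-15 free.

Op 1: a = malloc(7) -> a = 0; heap: [0-6 ALLOC][7-61 FREE]
Op 2: a = realloc(a, 7) -> a = 0; heap: [0-6 ALLOC][7-61 FREE]
Op 3: b = malloc(7) -> b = 7; heap: [0-6 ALLOC][7-13 ALLOC][14-61 FREE]
Op 4: free(a) -> (freed a); heap: [0-6 FREE][7-13 ALLOC][14-61 FREE]
Op 5: b = realloc(b, 11) -> b = 7; heap: [0-6 FREE][7-17 ALLOC][18-61 FREE]
Op 6: c = malloc(20) -> c = 18; heap: [0-6 FREE][7-17 ALLOC][18-37 ALLOC][38-61 FREE]
Op 7: free(c) -> (freed c); heap: [0-6 FREE][7-17 ALLOC][18-61 FREE]
Op 8: free(b) -> (freed b); heap: [0-61 FREE]

Answer: [0-61 FREE]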